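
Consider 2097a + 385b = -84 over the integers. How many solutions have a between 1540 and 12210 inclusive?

gcd(2097, 385) = 1.
By Bézout, 2097·(-47) + 385·(256) = 1.
Particular solution: (98, -534).
General solution: a = 98 + 385t, b = -534 - 2097t for integer t.
1540 ≤ 98 + 385t ≤ 12210 gives t ∈ [4, 31], which is 28 values.

28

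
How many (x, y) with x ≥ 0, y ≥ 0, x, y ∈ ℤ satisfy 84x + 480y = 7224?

3

gcd(480, 84) = 12  (480 = 5×84 + 60, 84 = 1×60 + 24, 60 = 2×24 + 12, 24 = 2×12).
Back-substituting, 84×(-17) + 480×(3) = 12.
Scale by 602: one solution is (-10234, 1806). Reduce x mod 40: (6, 14).
General: x = 6 + 40t, y = 14 - 7t.
x ≥ 0 ⇒ t ≥ 0; y ≥ 0 ⇒ t ≤ 2. So t ∈ [0, 2]: 3 solutions.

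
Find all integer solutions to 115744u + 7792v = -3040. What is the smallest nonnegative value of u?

gcd(115744, 7792):
  115744 = 14·7792 + 6656
  7792 = 1·6656 + 1136
  6656 = 5·1136 + 976
  1136 = 1·976 + 160
  976 = 6·160 + 16
  160 = 10·16
so gcd(115744, 7792) = 16.
16 divides -3040, so solutions exist.
Back-substitute for Bézout coefficients:
  16 = 976 - 6·160
  ... = 115744·(48) + 7792·(-713)
Scale by -3040/16 = -190: (u₀, v₀) = (-9120, 135470).
General solution: u = -9120 + 487t, v = 135470 - 7234t for integer t.
u ≥ 0: smallest is -9120 mod 487 = 133 (at t = 19), with v = -1976.

133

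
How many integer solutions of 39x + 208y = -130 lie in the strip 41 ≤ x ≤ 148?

gcd(208, 39) = 13  (208 = 5*39 + 13, 39 = 3*13).
Back-substituting, 39*(-5) + 208*(1) = 13.
Scale by -10: particular solution (50, -10); reduce x mod 16: (2, -1).
General solution: x = 2 + 16t, y = -1 - 3t for integer t.
41 ≤ 2 + 16t ≤ 148 gives t ∈ [3, 9], which is 7 values.

7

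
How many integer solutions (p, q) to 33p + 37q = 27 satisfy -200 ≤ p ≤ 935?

30

gcd(37, 33):
  37 = 1*33 + 4
  33 = 8*4 + 1
  4 = 4*1
so gcd(37, 33) = 1.
Back-substitute for Bézout coefficients:
  1 = 33 - 8*4
  ... = 33*(9) + 37*(-8)
Scale by 27: particular solution (243, -216); reduce p mod 37: (21, -18).
General solution: p = 21 + 37t, q = -18 - 33t for integer t.
-200 ≤ 21 + 37t ≤ 935 gives t ∈ [-5, 24], which is 30 values.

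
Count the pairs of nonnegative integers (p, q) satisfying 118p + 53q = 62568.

10

gcd(118, 53) = 1.
By Bézout, 118×(-22) + 53×(49) = 1.
One solution: (20, 1136).
General: p = 20 + 53t, q = 1136 - 118t.
p ≥ 0 ⇒ t ≥ 0; q ≥ 0 ⇒ t ≤ 9. So t ∈ [0, 9]: 10 solutions.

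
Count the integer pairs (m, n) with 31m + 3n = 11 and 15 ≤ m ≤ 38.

gcd(31, 3) = 1  (31 = 10·3 + 1, 3 = 3·1).
Back-substituting, 31·(1) + 3·(-10) = 1.
Scale by 11: particular solution (11, -110); reduce m mod 3: (2, -17).
General solution: m = 2 + 3t, n = -17 - 31t for integer t.
15 ≤ 2 + 3t ≤ 38 gives t ∈ [5, 12], which is 8 values.

8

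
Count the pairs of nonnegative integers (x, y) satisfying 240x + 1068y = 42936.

gcd(1068, 240):
  1068 = 4*240 + 108
  240 = 2*108 + 24
  108 = 4*24 + 12
  24 = 2*12
so gcd(1068, 240) = 12.
Back-substitute for Bézout coefficients:
  12 = 108 - 4*24
  ... = 240*(-40) + 1068*(9)
Scale by 3578: one solution is (-143120, 32202). Reduce x mod 89: (81, 22).
General: x = 81 + 89t, y = 22 - 20t.
x ≥ 0 ⇒ t ≥ 0; y ≥ 0 ⇒ t ≤ 1. So t ∈ [0, 1]: 2 solutions.

2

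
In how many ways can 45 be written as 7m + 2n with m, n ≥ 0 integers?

3

gcd(7, 2) = 1  (7 = 3*2 + 1, 2 = 2*1).
Back-substituting, 7*(1) + 2*(-3) = 1.
Scale by 45: one solution is (45, -135). Reduce m mod 2: (1, 19).
General: m = 1 + 2t, n = 19 - 7t.
m ≥ 0 ⇒ t ≥ 0; n ≥ 0 ⇒ t ≤ 2. So t ∈ [0, 2]: 3 solutions.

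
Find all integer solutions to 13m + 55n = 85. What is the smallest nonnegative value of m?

gcd(55, 13):
  55 = 4·13 + 3
  13 = 4·3 + 1
  3 = 3·1
so gcd(55, 13) = 1.
1 divides 85, so solutions exist.
Back-substitute for Bézout coefficients:
  1 = 13 - 4·3
  ... = 13·(17) + 55·(-4)
Scale by 85/1 = 85: (m₀, n₀) = (1445, -340).
General solution: m = 1445 + 55t, n = -340 - 13t for integer t.
m ≥ 0: smallest is 1445 mod 55 = 15 (at t = -26), with n = -2.

15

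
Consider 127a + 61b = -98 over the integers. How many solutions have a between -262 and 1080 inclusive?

22

gcd(127, 61) = 1.
By Bézout, 127·(-12) + 61·(25) = 1.
Particular solution: (17, -37).
General solution: a = 17 + 61t, b = -37 - 127t for integer t.
-262 ≤ 17 + 61t ≤ 1080 gives t ∈ [-4, 17], which is 22 values.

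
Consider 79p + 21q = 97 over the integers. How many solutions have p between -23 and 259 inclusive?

gcd(79, 21) = 1  (79 = 3·21 + 16, 21 = 1·16 + 5, 16 = 3·5 + 1, 5 = 5·1).
Back-substituting, 79·(4) + 21·(-15) = 1.
Scale by 97: particular solution (388, -1455); reduce p mod 21: (10, -33).
General solution: p = 10 + 21t, q = -33 - 79t for integer t.
-23 ≤ 10 + 21t ≤ 259 gives t ∈ [-1, 11], which is 13 values.

13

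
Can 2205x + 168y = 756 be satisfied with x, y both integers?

gcd(2205, 168) = 21  (2205 = 13·168 + 21, 168 = 8·21).
21 divides 756, so integer solutions exist.

yes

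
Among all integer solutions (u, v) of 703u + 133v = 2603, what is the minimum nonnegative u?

gcd(703, 133) = 19  (703 = 5×133 + 38, 133 = 3×38 + 19, 38 = 2×19).
19 divides 2603, so solutions exist.
Back-substituting, 703×(-3) + 133×(16) = 19.
Scale by 2603/19 = 137: (u₀, v₀) = (-411, 2192).
General solution: u = -411 + 7t, v = 2192 - 37t for integer t.
u ≥ 0: smallest is -411 mod 7 = 2 (at t = 59), with v = 9.

2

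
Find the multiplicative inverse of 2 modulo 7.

gcd(7, 2):
  7 = 3×2 + 1
  2 = 2×1
so gcd(7, 2) = 1.
Back-substitute for Bézout coefficients:
  1 = 7 - 3×2
  ... = 2×(-3) + 7×(1)
So 2×-3 ≡ 1 (mod 7), and -3 mod 7 = 4.

4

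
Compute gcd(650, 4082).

gcd(4082, 650):
  4082 = 6*650 + 182
  650 = 3*182 + 104
  182 = 1*104 + 78
  104 = 1*78 + 26
  78 = 3*26
so gcd(4082, 650) = 26.

26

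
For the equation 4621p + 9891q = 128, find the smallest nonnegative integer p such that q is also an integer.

9662

gcd(9891, 4621):
  9891 = 2×4621 + 649
  4621 = 7×649 + 78
  649 = 8×78 + 25
  78 = 3×25 + 3
  25 = 8×3 + 1
  3 = 3×1
so gcd(9891, 4621) = 1.
1 divides 128, so solutions exist.
Back-substitute for Bézout coefficients:
  1 = 25 - 8×3
  ... = 4621×(-3170) + 9891×(1481)
Scale by 128/1 = 128: (p₀, q₀) = (-405760, 189568).
General solution: p = -405760 + 9891t, q = 189568 - 4621t for integer t.
p ≥ 0: smallest is -405760 mod 9891 = 9662 (at t = 42), with q = -4514.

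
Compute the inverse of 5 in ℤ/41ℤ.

gcd(41, 5) = 1  (41 = 8×5 + 1, 5 = 5×1).
Back-substituting, 5×(-8) + 41×(1) = 1.
So 5×-8 ≡ 1 (mod 41), and -8 mod 41 = 33.

33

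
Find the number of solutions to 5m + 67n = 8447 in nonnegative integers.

26

gcd(67, 5):
  67 = 13*5 + 2
  5 = 2*2 + 1
  2 = 2*1
so gcd(67, 5) = 1.
Back-substitute for Bézout coefficients:
  1 = 5 - 2*2
  ... = 5*(27) + 67*(-2)
Scale by 8447: one solution is (228069, -16894). Reduce m mod 67: (1, 126).
General: m = 1 + 67t, n = 126 - 5t.
m ≥ 0 ⇒ t ≥ 0; n ≥ 0 ⇒ t ≤ 25. So t ∈ [0, 25]: 26 solutions.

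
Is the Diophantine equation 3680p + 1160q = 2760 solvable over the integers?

yes

gcd(3680, 1160):
  3680 = 3·1160 + 200
  1160 = 5·200 + 160
  200 = 1·160 + 40
  160 = 4·40
so gcd(3680, 1160) = 40.
40 divides 2760, so integer solutions exist.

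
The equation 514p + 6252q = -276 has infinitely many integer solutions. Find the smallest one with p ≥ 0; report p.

486

gcd(6252, 514) = 2  (6252 = 12·514 + 84, 514 = 6·84 + 10, 84 = 8·10 + 4, 10 = 2·4 + 2, 4 = 2·2).
2 divides -276, so solutions exist.
Back-substituting, 514·(1265) + 6252·(-104) = 2.
Scale by -276/2 = -138: (p₀, q₀) = (-174570, 14352).
General solution: p = -174570 + 3126t, q = 14352 - 257t for integer t.
p ≥ 0: smallest is -174570 mod 3126 = 486 (at t = 56), with q = -40.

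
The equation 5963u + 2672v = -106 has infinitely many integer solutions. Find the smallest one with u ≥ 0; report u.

gcd(5963, 2672):
  5963 = 2*2672 + 619
  2672 = 4*619 + 196
  619 = 3*196 + 31
  196 = 6*31 + 10
  31 = 3*10 + 1
  10 = 10*1
so gcd(5963, 2672) = 1.
1 divides -106, so solutions exist.
Back-substitute for Bézout coefficients:
  1 = 31 - 3*10
  ... = 5963*(259) + 2672*(-578)
Scale by -106/1 = -106: (u₀, v₀) = (-27454, 61268).
General solution: u = -27454 + 2672t, v = 61268 - 5963t for integer t.
u ≥ 0: smallest is -27454 mod 2672 = 1938 (at t = 11), with v = -4325.

1938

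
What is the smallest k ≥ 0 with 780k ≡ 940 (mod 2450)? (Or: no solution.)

108

gcd(2450, 780):
  2450 = 3·780 + 110
  780 = 7·110 + 10
  110 = 11·10
so gcd(2450, 780) = 10.
10 divides 940, so solutions exist.
Back-substitute for Bézout coefficients:
  10 = 780 - 7·110
  ... = 780·(22) + 2450·(-7)
So 780·(22) ≡ 10 (mod 2450); multiply by 94: k ≡ 2068 (mod 245).
Smallest nonnegative: k = 2068 mod 245 = 108.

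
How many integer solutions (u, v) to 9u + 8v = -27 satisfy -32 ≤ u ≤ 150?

23

gcd(9, 8):
  9 = 1*8 + 1
  8 = 8*1
so gcd(9, 8) = 1.
Back-substitute for Bézout coefficients:
  1 = 9 - 1*8
  ... = 9*(1) + 8*(-1)
Scale by -27: particular solution (-27, 27); reduce u mod 8: (5, -9).
General solution: u = 5 + 8t, v = -9 - 9t for integer t.
-32 ≤ 5 + 8t ≤ 150 gives t ∈ [-4, 18], which is 23 values.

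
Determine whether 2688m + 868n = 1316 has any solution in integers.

yes

gcd(2688, 868):
  2688 = 3×868 + 84
  868 = 10×84 + 28
  84 = 3×28
so gcd(2688, 868) = 28.
28 divides 1316, so integer solutions exist.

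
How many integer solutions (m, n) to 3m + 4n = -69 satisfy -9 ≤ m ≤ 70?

gcd(4, 3) = 1.
By Bézout, 3*(-1) + 4*(1) = 1.
Particular solution: (1, -18).
General solution: m = 1 + 4t, n = -18 - 3t for integer t.
-9 ≤ 1 + 4t ≤ 70 gives t ∈ [-2, 17], which is 20 values.

20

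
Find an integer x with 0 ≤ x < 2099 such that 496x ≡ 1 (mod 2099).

gcd(2099, 496):
  2099 = 4*496 + 115
  496 = 4*115 + 36
  115 = 3*36 + 7
  36 = 5*7 + 1
  7 = 7*1
so gcd(2099, 496) = 1.
Back-substitute for Bézout coefficients:
  1 = 36 - 5*7
  ... = 496*(292) + 2099*(-69)
So 496*292 ≡ 1 (mod 2099), and 292 mod 2099 = 292.

292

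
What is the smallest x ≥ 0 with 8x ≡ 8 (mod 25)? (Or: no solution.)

1

gcd(25, 8):
  25 = 3*8 + 1
  8 = 8*1
so gcd(25, 8) = 1.
1 divides 8, so solutions exist.
Back-substitute for Bézout coefficients:
  1 = 25 - 3*8
  ... = 8*(-3) + 25*(1)
So 8*(-3) ≡ 1 (mod 25); multiply by 8: x ≡ -24 (mod 25).
Smallest nonnegative: x = -24 mod 25 = 1.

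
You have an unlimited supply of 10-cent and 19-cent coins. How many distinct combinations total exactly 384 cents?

Need nonnegative integers with 10j + 19k = 384.
gcd(10, 19) = 1, and 10·(2) + 19·(-1) = 1.
So (j₀, k₀) = (768, -384); general j = 768 + 19t, k = -384 - 10t.
j ≥ 0 ⇒ t ≥ -40; k ≥ 0 ⇒ t ≤ -39. That's 2 values of t.

2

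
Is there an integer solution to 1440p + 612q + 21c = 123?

gcd(1440, 612) = 36  (1440 = 2×612 + 216, 612 = 2×216 + 180, 216 = 1×180 + 36, 180 = 5×36).
gcd(36, 21) = 3.
3 divides 123, so integer solutions exist.

yes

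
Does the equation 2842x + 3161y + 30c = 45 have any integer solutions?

gcd(3161, 2842) = 29  (3161 = 1*2842 + 319, 2842 = 8*319 + 290, 319 = 1*290 + 29, 290 = 10*29).
gcd(29, 30) = 1.
1 divides 45, so integer solutions exist.

yes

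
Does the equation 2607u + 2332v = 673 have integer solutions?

no

gcd(2607, 2332) = 11  (2607 = 1·2332 + 275, 2332 = 8·275 + 132, 275 = 2·132 + 11, 132 = 12·11).
11 does not divide 673 (remainder 2), so no integer solutions.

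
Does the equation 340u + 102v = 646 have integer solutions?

yes

gcd(340, 102) = 34  (340 = 3×102 + 34, 102 = 3×34).
34 divides 646, so integer solutions exist.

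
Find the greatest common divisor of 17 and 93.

gcd(93, 17):
  93 = 5·17 + 8
  17 = 2·8 + 1
  8 = 8·1
so gcd(93, 17) = 1.

1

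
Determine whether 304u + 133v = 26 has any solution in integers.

no

gcd(304, 133):
  304 = 2×133 + 38
  133 = 3×38 + 19
  38 = 2×19
so gcd(304, 133) = 19.
19 does not divide 26 (remainder 7), so no integer solutions.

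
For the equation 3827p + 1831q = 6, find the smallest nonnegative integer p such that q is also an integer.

gcd(3827, 1831) = 1  (3827 = 2·1831 + 165, 1831 = 11·165 + 16, 165 = 10·16 + 5, 16 = 3·5 + 1, 5 = 5·1).
1 divides 6, so solutions exist.
Back-substituting, 3827·(-344) + 1831·(719) = 1.
Scale by 6/1 = 6: (p₀, q₀) = (-2064, 4314).
General solution: p = -2064 + 1831t, q = 4314 - 3827t for integer t.
p ≥ 0: smallest is -2064 mod 1831 = 1598 (at t = 2), with q = -3340.

1598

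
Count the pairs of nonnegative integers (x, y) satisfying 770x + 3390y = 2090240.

8

gcd(3390, 770) = 10  (3390 = 4*770 + 310, 770 = 2*310 + 150, 310 = 2*150 + 10, 150 = 15*10).
Back-substituting, 770*(-22) + 3390*(5) = 10.
Scale by 209024: one solution is (-4598528, 1045120). Reduce x mod 339: (7, 615).
General: x = 7 + 339t, y = 615 - 77t.
x ≥ 0 ⇒ t ≥ 0; y ≥ 0 ⇒ t ≤ 7. So t ∈ [0, 7]: 8 solutions.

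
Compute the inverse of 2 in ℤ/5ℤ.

3

gcd(5, 2):
  5 = 2*2 + 1
  2 = 2*1
so gcd(5, 2) = 1.
Back-substitute for Bézout coefficients:
  1 = 5 - 2*2
  ... = 2*(-2) + 5*(1)
So 2*-2 ≡ 1 (mod 5), and -2 mod 5 = 3.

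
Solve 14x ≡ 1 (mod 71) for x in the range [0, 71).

gcd(71, 14) = 1.
By Bézout, 14·(-5) + 71·(1) = 1.
So 14·-5 ≡ 1 (mod 71), and -5 mod 71 = 66.

66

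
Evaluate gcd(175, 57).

gcd(175, 57) = 1  (175 = 3×57 + 4, 57 = 14×4 + 1, 4 = 4×1).

1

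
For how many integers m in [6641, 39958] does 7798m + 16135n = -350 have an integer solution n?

15

gcd(16135, 7798) = 7  (16135 = 2·7798 + 539, 7798 = 14·539 + 252, 539 = 2·252 + 35, 252 = 7·35 + 7, 35 = 5·7).
Back-substituting, 7798·(449) + 16135·(-217) = 7.
Scale by -50: particular solution (-22450, 10850); reduce m mod 2305: (600, -290).
General solution: m = 600 + 2305t, n = -290 - 1114t for integer t.
6641 ≤ 600 + 2305t ≤ 39958 gives t ∈ [3, 17], which is 15 values.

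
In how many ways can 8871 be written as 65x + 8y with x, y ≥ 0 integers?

gcd(65, 8) = 1.
By Bézout, 65×(1) + 8×(-8) = 1.
One solution: (7, 1052).
General: x = 7 + 8t, y = 1052 - 65t.
x ≥ 0 ⇒ t ≥ 0; y ≥ 0 ⇒ t ≤ 16. So t ∈ [0, 16]: 17 solutions.

17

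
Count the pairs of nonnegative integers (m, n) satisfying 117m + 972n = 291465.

23

gcd(972, 117) = 9.
By Bézout, 117*(25) + 972*(-3) = 9.
One solution: (57, 293).
General: m = 57 + 108t, n = 293 - 13t.
m ≥ 0 ⇒ t ≥ 0; n ≥ 0 ⇒ t ≤ 22. So t ∈ [0, 22]: 23 solutions.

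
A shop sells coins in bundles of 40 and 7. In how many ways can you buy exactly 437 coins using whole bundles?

2

Need nonnegative integers with 40j + 7k = 437.
gcd(40, 7) = 1, and 40·(3) + 7·(-17) = 1.
So (j₀, k₀) = (1311, -7429); general j = 1311 + 7t, k = -7429 - 40t.
j ≥ 0 ⇒ t ≥ -187; k ≥ 0 ⇒ t ≤ -186. That's 2 values of t.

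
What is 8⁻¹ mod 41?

gcd(41, 8):
  41 = 5×8 + 1
  8 = 8×1
so gcd(41, 8) = 1.
Back-substitute for Bézout coefficients:
  1 = 41 - 5×8
  ... = 8×(-5) + 41×(1)
So 8×-5 ≡ 1 (mod 41), and -5 mod 41 = 36.

36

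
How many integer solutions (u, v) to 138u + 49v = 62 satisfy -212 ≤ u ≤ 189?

8

gcd(138, 49) = 1  (138 = 2×49 + 40, 49 = 1×40 + 9, 40 = 4×9 + 4, 9 = 2×4 + 1, 4 = 4×1).
Back-substituting, 138×(-11) + 49×(31) = 1.
Scale by 62: particular solution (-682, 1922); reduce u mod 49: (4, -10).
General solution: u = 4 + 49t, v = -10 - 138t for integer t.
-212 ≤ 4 + 49t ≤ 189 gives t ∈ [-4, 3], which is 8 values.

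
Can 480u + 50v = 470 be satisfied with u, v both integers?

gcd(480, 50):
  480 = 9·50 + 30
  50 = 1·30 + 20
  30 = 1·20 + 10
  20 = 2·10
so gcd(480, 50) = 10.
10 divides 470, so integer solutions exist.

yes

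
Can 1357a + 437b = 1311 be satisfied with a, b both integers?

gcd(1357, 437):
  1357 = 3·437 + 46
  437 = 9·46 + 23
  46 = 2·23
so gcd(1357, 437) = 23.
23 divides 1311, so integer solutions exist.

yes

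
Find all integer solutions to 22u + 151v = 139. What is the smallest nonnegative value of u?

123

gcd(151, 22):
  151 = 6·22 + 19
  22 = 1·19 + 3
  19 = 6·3 + 1
  3 = 3·1
so gcd(151, 22) = 1.
1 divides 139, so solutions exist.
Back-substitute for Bézout coefficients:
  1 = 19 - 6·3
  ... = 22·(-48) + 151·(7)
Scale by 139/1 = 139: (u₀, v₀) = (-6672, 973).
General solution: u = -6672 + 151t, v = 973 - 22t for integer t.
u ≥ 0: smallest is -6672 mod 151 = 123 (at t = 45), with v = -17.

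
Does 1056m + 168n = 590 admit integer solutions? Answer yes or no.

gcd(1056, 168) = 24  (1056 = 6*168 + 48, 168 = 3*48 + 24, 48 = 2*24).
24 does not divide 590 (remainder 14), so no integer solutions.

no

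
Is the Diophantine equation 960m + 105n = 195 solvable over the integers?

gcd(960, 105) = 15.
15 divides 195, so integer solutions exist.

yes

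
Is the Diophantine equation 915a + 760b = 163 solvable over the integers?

no

gcd(915, 760) = 5.
5 does not divide 163 (remainder 3), so no integer solutions.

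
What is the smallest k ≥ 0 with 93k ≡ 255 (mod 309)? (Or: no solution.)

26

gcd(309, 93):
  309 = 3·93 + 30
  93 = 3·30 + 3
  30 = 10·3
so gcd(309, 93) = 3.
3 divides 255, so solutions exist.
Back-substitute for Bézout coefficients:
  3 = 93 - 3·30
  ... = 93·(10) + 309·(-3)
So 93·(10) ≡ 3 (mod 309); multiply by 85: k ≡ 850 (mod 103).
Smallest nonnegative: k = 850 mod 103 = 26.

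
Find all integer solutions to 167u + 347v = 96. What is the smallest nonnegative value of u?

gcd(347, 167) = 1  (347 = 2·167 + 13, 167 = 12·13 + 11, 13 = 1·11 + 2, 11 = 5·2 + 1, 2 = 2·1).
1 divides 96, so solutions exist.
Back-substituting, 167·(160) + 347·(-77) = 1.
Scale by 96/1 = 96: (u₀, v₀) = (15360, -7392).
General solution: u = 15360 + 347t, v = -7392 - 167t for integer t.
u ≥ 0: smallest is 15360 mod 347 = 92 (at t = -44), with v = -44.

92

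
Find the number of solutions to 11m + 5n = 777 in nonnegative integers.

gcd(11, 5) = 1.
By Bézout, 11×(1) + 5×(-2) = 1.
One solution: (2, 151).
General: m = 2 + 5t, n = 151 - 11t.
m ≥ 0 ⇒ t ≥ 0; n ≥ 0 ⇒ t ≤ 13. So t ∈ [0, 13]: 14 solutions.

14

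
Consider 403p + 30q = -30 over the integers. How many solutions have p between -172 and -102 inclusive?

gcd(403, 30):
  403 = 13·30 + 13
  30 = 2·13 + 4
  13 = 3·4 + 1
  4 = 4·1
so gcd(403, 30) = 1.
Back-substitute for Bézout coefficients:
  1 = 13 - 3·4
  ... = 403·(7) + 30·(-94)
Scale by -30: particular solution (-210, 2820); reduce p mod 30: (0, -1).
General solution: p = 0 + 30t, q = -1 - 403t for integer t.
-172 ≤ 0 + 30t ≤ -102 gives t ∈ [-5, -4], which is 2 values.

2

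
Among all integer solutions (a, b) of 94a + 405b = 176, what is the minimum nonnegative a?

gcd(405, 94):
  405 = 4*94 + 29
  94 = 3*29 + 7
  29 = 4*7 + 1
  7 = 7*1
so gcd(405, 94) = 1.
1 divides 176, so solutions exist.
Back-substitute for Bézout coefficients:
  1 = 29 - 4*7
  ... = 94*(-56) + 405*(13)
Scale by 176/1 = 176: (a₀, b₀) = (-9856, 2288).
General solution: a = -9856 + 405t, b = 2288 - 94t for integer t.
a ≥ 0: smallest is -9856 mod 405 = 269 (at t = 25), with b = -62.

269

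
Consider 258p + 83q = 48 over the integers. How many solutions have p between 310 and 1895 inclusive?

gcd(258, 83) = 1.
By Bézout, 258*(37) + 83*(-115) = 1.
Particular solution: (33, -102).
General solution: p = 33 + 83t, q = -102 - 258t for integer t.
310 ≤ 33 + 83t ≤ 1895 gives t ∈ [4, 22], which is 19 values.

19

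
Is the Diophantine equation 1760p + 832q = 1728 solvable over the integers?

gcd(1760, 832):
  1760 = 2*832 + 96
  832 = 8*96 + 64
  96 = 1*64 + 32
  64 = 2*32
so gcd(1760, 832) = 32.
32 divides 1728, so integer solutions exist.

yes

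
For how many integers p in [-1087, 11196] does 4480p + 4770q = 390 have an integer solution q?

26

gcd(4770, 4480):
  4770 = 1·4480 + 290
  4480 = 15·290 + 130
  290 = 2·130 + 30
  130 = 4·30 + 10
  30 = 3·10
so gcd(4770, 4480) = 10.
Back-substitute for Bézout coefficients:
  10 = 130 - 4·30
  ... = 4480·(148) + 4770·(-139)
Scale by 39: particular solution (5772, -5421); reduce p mod 477: (48, -45).
General solution: p = 48 + 477t, q = -45 - 448t for integer t.
-1087 ≤ 48 + 477t ≤ 11196 gives t ∈ [-2, 23], which is 26 values.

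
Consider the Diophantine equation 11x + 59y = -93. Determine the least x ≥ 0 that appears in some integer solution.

13

gcd(59, 11):
  59 = 5*11 + 4
  11 = 2*4 + 3
  4 = 1*3 + 1
  3 = 3*1
so gcd(59, 11) = 1.
1 divides -93, so solutions exist.
Back-substitute for Bézout coefficients:
  1 = 4 - 1*3
  ... = 11*(-16) + 59*(3)
Scale by -93/1 = -93: (x₀, y₀) = (1488, -279).
General solution: x = 1488 + 59t, y = -279 - 11t for integer t.
x ≥ 0: smallest is 1488 mod 59 = 13 (at t = -25), with y = -4.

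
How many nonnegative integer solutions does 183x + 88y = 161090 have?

10

gcd(183, 88) = 1  (183 = 2×88 + 7, 88 = 12×7 + 4, 7 = 1×4 + 3, 4 = 1×3 + 1, 3 = 3×1).
Back-substituting, 183×(-25) + 88×(52) = 1.
Scale by 161090: one solution is (-4027250, 8376680). Reduce x mod 88: (70, 1685).
General: x = 70 + 88t, y = 1685 - 183t.
x ≥ 0 ⇒ t ≥ 0; y ≥ 0 ⇒ t ≤ 9. So t ∈ [0, 9]: 10 solutions.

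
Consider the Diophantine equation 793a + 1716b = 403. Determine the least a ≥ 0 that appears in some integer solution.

gcd(1716, 793) = 13  (1716 = 2*793 + 130, 793 = 6*130 + 13, 130 = 10*13).
13 divides 403, so solutions exist.
Back-substituting, 793*(13) + 1716*(-6) = 13.
Scale by 403/13 = 31: (a₀, b₀) = (403, -186).
General solution: a = 403 + 132t, b = -186 - 61t for integer t.
a ≥ 0: smallest is 403 mod 132 = 7 (at t = -3), with b = -3.

7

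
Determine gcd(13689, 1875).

3

gcd(13689, 1875):
  13689 = 7×1875 + 564
  1875 = 3×564 + 183
  564 = 3×183 + 15
  183 = 12×15 + 3
  15 = 5×3
so gcd(13689, 1875) = 3.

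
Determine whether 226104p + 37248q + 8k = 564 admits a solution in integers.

gcd(226104, 37248) = 24  (226104 = 6×37248 + 2616, 37248 = 14×2616 + 624, 2616 = 4×624 + 120, 624 = 5×120 + 24, 120 = 5×24).
gcd(24, 8) = 8.
8 does not divide 564 (remainder 4), so no integer solutions.

no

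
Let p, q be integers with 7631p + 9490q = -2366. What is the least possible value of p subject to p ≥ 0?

134

gcd(9490, 7631) = 13.
13 divides -2366, so solutions exist.
By Bézout, 7631*(-97) + 9490*(78) = 13.
Scale by -2366/13 = -182: (p₀, q₀) = (17654, -14196).
General solution: p = 17654 + 730t, q = -14196 - 587t for integer t.
p ≥ 0: smallest is 17654 mod 730 = 134 (at t = -24), with q = -108.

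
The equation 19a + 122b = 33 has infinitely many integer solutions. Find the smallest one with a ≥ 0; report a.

gcd(122, 19) = 1.
1 divides 33, so solutions exist.
By Bézout, 19·(45) + 122·(-7) = 1.
Scale by 33/1 = 33: (a₀, b₀) = (1485, -231).
General solution: a = 1485 + 122t, b = -231 - 19t for integer t.
a ≥ 0: smallest is 1485 mod 122 = 21 (at t = -12), with b = -3.

21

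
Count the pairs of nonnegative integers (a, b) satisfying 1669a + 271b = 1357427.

3

gcd(1669, 271):
  1669 = 6·271 + 43
  271 = 6·43 + 13
  43 = 3·13 + 4
  13 = 3·4 + 1
  4 = 4·1
so gcd(1669, 271) = 1.
Back-substitute for Bézout coefficients:
  1 = 13 - 3·4
  ... = 1669·(-63) + 271·(388)
Scale by 1357427: one solution is (-85517901, 526681676). Reduce a mod 271: (214, 3691).
General: a = 214 + 271t, b = 3691 - 1669t.
a ≥ 0 ⇒ t ≥ 0; b ≥ 0 ⇒ t ≤ 2. So t ∈ [0, 2]: 3 solutions.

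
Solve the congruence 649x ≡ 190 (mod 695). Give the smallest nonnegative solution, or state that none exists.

gcd(695, 649):
  695 = 1*649 + 46
  649 = 14*46 + 5
  46 = 9*5 + 1
  5 = 5*1
so gcd(695, 649) = 1.
1 divides 190, so solutions exist.
Back-substitute for Bézout coefficients:
  1 = 46 - 9*5
  ... = 649*(-136) + 695*(127)
So 649*(-136) ≡ 1 (mod 695); multiply by 190: x ≡ -25840 (mod 695).
Smallest nonnegative: x = -25840 mod 695 = 570.

570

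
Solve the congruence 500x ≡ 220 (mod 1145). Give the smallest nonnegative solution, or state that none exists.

147

gcd(1145, 500) = 5.
5 divides 220, so solutions exist.
By Bézout, 500×(71) + 1145×(-31) = 5.
So 500×(71) ≡ 5 (mod 1145); multiply by 44: x ≡ 3124 (mod 229).
Smallest nonnegative: x = 3124 mod 229 = 147.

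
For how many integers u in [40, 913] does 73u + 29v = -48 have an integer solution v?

gcd(73, 29):
  73 = 2·29 + 15
  29 = 1·15 + 14
  15 = 1·14 + 1
  14 = 14·1
so gcd(73, 29) = 1.
Back-substitute for Bézout coefficients:
  1 = 15 - 1·14
  ... = 73·(2) + 29·(-5)
Scale by -48: particular solution (-96, 240); reduce u mod 29: (20, -52).
General solution: u = 20 + 29t, v = -52 - 73t for integer t.
40 ≤ 20 + 29t ≤ 913 gives t ∈ [1, 30], which is 30 values.

30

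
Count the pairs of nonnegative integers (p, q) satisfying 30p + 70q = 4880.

23

gcd(70, 30):
  70 = 2×30 + 10
  30 = 3×10
so gcd(70, 30) = 10.
Back-substitute for Bézout coefficients:
  10 = 70 - 2×30
  ... = 30×(-2) + 70×(1)
Scale by 488: one solution is (-976, 488). Reduce p mod 7: (4, 68).
General: p = 4 + 7t, q = 68 - 3t.
p ≥ 0 ⇒ t ≥ 0; q ≥ 0 ⇒ t ≤ 22. So t ∈ [0, 22]: 23 solutions.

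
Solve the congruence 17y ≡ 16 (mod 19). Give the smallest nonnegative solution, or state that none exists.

gcd(19, 17) = 1.
1 divides 16, so solutions exist.
By Bézout, 17×(9) + 19×(-8) = 1.
So 17×(9) ≡ 1 (mod 19); multiply by 16: y ≡ 144 (mod 19).
Smallest nonnegative: y = 144 mod 19 = 11.

11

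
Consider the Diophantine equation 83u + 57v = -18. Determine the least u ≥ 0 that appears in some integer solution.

gcd(83, 57):
  83 = 1·57 + 26
  57 = 2·26 + 5
  26 = 5·5 + 1
  5 = 5·1
so gcd(83, 57) = 1.
1 divides -18, so solutions exist.
Back-substitute for Bézout coefficients:
  1 = 26 - 5·5
  ... = 83·(11) + 57·(-16)
Scale by -18/1 = -18: (u₀, v₀) = (-198, 288).
General solution: u = -198 + 57t, v = 288 - 83t for integer t.
u ≥ 0: smallest is -198 mod 57 = 30 (at t = 4), with v = -44.

30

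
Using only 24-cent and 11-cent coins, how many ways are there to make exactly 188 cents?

Need nonnegative integers with 24j + 11k = 188.
gcd(24, 11) = 1, and 24·(-5) + 11·(11) = 1.
So (j₀, k₀) = (-940, 2068); general j = -940 + 11t, k = 2068 - 24t.
j ≥ 0 ⇒ t ≥ 86; k ≥ 0 ⇒ t ≤ 86. That's 1 value of t.

1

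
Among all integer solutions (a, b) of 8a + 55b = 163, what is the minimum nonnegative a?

41

gcd(55, 8):
  55 = 6*8 + 7
  8 = 1*7 + 1
  7 = 7*1
so gcd(55, 8) = 1.
1 divides 163, so solutions exist.
Back-substitute for Bézout coefficients:
  1 = 8 - 1*7
  ... = 8*(7) + 55*(-1)
Scale by 163/1 = 163: (a₀, b₀) = (1141, -163).
General solution: a = 1141 + 55t, b = -163 - 8t for integer t.
a ≥ 0: smallest is 1141 mod 55 = 41 (at t = -20), with b = -3.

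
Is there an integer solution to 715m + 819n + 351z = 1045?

no

gcd(819, 715) = 13  (819 = 1*715 + 104, 715 = 6*104 + 91, 104 = 1*91 + 13, 91 = 7*13).
gcd(13, 351) = 13.
13 does not divide 1045 (remainder 5), so no integer solutions.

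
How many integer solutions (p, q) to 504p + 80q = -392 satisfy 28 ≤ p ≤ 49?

2

gcd(504, 80) = 8  (504 = 6·80 + 24, 80 = 3·24 + 8, 24 = 3·8).
Back-substituting, 504·(-3) + 80·(19) = 8.
Scale by -49: particular solution (147, -931); reduce p mod 10: (7, -49).
General solution: p = 7 + 10t, q = -49 - 63t for integer t.
28 ≤ 7 + 10t ≤ 49 gives t ∈ [3, 4], which is 2 values.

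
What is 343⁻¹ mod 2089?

1078

gcd(2089, 343):
  2089 = 6×343 + 31
  343 = 11×31 + 2
  31 = 15×2 + 1
  2 = 2×1
so gcd(2089, 343) = 1.
Back-substitute for Bézout coefficients:
  1 = 31 - 15×2
  ... = 343×(-1011) + 2089×(166)
So 343×-1011 ≡ 1 (mod 2089), and -1011 mod 2089 = 1078.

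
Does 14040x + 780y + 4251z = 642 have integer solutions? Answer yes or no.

no

gcd(14040, 780) = 780  (14040 = 18×780).
gcd(780, 4251) = 39.
39 does not divide 642 (remainder 18), so no integer solutions.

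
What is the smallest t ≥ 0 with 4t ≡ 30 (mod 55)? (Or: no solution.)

35

gcd(55, 4):
  55 = 13*4 + 3
  4 = 1*3 + 1
  3 = 3*1
so gcd(55, 4) = 1.
1 divides 30, so solutions exist.
Back-substitute for Bézout coefficients:
  1 = 4 - 1*3
  ... = 4*(14) + 55*(-1)
So 4*(14) ≡ 1 (mod 55); multiply by 30: t ≡ 420 (mod 55).
Smallest nonnegative: t = 420 mod 55 = 35.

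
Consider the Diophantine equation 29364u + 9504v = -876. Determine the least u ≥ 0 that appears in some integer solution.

gcd(29364, 9504) = 12  (29364 = 3×9504 + 852, 9504 = 11×852 + 132, 852 = 6×132 + 60, 132 = 2×60 + 12, 60 = 5×12).
12 divides -876, so solutions exist.
Back-substituting, 29364×(-145) + 9504×(448) = 12.
Scale by -876/12 = -73: (u₀, v₀) = (10585, -32704).
General solution: u = 10585 + 792t, v = -32704 - 2447t for integer t.
u ≥ 0: smallest is 10585 mod 792 = 289 (at t = -13), with v = -893.

289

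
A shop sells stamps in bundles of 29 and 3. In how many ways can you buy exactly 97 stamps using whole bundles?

Need nonnegative integers with 29j + 3k = 97.
gcd(29, 3) = 1, and 29·(-1) + 3·(10) = 1.
So (j₀, k₀) = (-97, 970); general j = -97 + 3t, k = 970 - 29t.
j ≥ 0 ⇒ t ≥ 33; k ≥ 0 ⇒ t ≤ 33. That's 1 value of t.

1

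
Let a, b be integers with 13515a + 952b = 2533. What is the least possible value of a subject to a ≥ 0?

gcd(13515, 952):
  13515 = 14*952 + 187
  952 = 5*187 + 17
  187 = 11*17
so gcd(13515, 952) = 17.
17 divides 2533, so solutions exist.
Back-substitute for Bézout coefficients:
  17 = 952 - 5*187
  ... = 13515*(-5) + 952*(71)
Scale by 2533/17 = 149: (a₀, b₀) = (-745, 10579).
General solution: a = -745 + 56t, b = 10579 - 795t for integer t.
a ≥ 0: smallest is -745 mod 56 = 39 (at t = 14), with b = -551.

39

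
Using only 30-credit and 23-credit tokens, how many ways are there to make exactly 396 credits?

1

Need nonnegative integers with 30j + 23k = 396.
gcd(30, 23) = 1, and 30·(10) + 23·(-13) = 1.
So (j₀, k₀) = (3960, -5148); general j = 3960 + 23t, k = -5148 - 30t.
j ≥ 0 ⇒ t ≥ -172; k ≥ 0 ⇒ t ≤ -172. That's 1 value of t.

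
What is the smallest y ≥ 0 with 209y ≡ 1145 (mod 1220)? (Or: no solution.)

gcd(1220, 209):
  1220 = 5×209 + 175
  209 = 1×175 + 34
  175 = 5×34 + 5
  34 = 6×5 + 4
  5 = 1×4 + 1
  4 = 4×1
so gcd(1220, 209) = 1.
1 divides 1145, so solutions exist.
Back-substitute for Bézout coefficients:
  1 = 5 - 1×4
  ... = 209×(-251) + 1220×(43)
So 209×(-251) ≡ 1 (mod 1220); multiply by 1145: y ≡ -287395 (mod 1220).
Smallest nonnegative: y = -287395 mod 1220 = 525.

525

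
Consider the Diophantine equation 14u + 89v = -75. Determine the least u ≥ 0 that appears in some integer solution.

gcd(89, 14):
  89 = 6×14 + 5
  14 = 2×5 + 4
  5 = 1×4 + 1
  4 = 4×1
so gcd(89, 14) = 1.
1 divides -75, so solutions exist.
Back-substitute for Bézout coefficients:
  1 = 5 - 1×4
  ... = 14×(-19) + 89×(3)
Scale by -75/1 = -75: (u₀, v₀) = (1425, -225).
General solution: u = 1425 + 89t, v = -225 - 14t for integer t.
u ≥ 0: smallest is 1425 mod 89 = 1 (at t = -16), with v = -1.

1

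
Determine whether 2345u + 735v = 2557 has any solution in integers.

no

gcd(2345, 735) = 35  (2345 = 3×735 + 140, 735 = 5×140 + 35, 140 = 4×35).
35 does not divide 2557 (remainder 2), so no integer solutions.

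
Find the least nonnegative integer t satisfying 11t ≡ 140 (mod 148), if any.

gcd(148, 11) = 1.
1 divides 140, so solutions exist.
By Bézout, 11*(27) + 148*(-2) = 1.
So 11*(27) ≡ 1 (mod 148); multiply by 140: t ≡ 3780 (mod 148).
Smallest nonnegative: t = 3780 mod 148 = 80.

80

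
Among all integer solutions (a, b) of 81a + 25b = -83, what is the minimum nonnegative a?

gcd(81, 25) = 1.
1 divides -83, so solutions exist.
By Bézout, 81*(-4) + 25*(13) = 1.
Scale by -83/1 = -83: (a₀, b₀) = (332, -1079).
General solution: a = 332 + 25t, b = -1079 - 81t for integer t.
a ≥ 0: smallest is 332 mod 25 = 7 (at t = -13), with b = -26.

7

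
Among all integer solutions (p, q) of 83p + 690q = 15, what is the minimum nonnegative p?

gcd(690, 83) = 1.
1 divides 15, so solutions exist.
By Bézout, 83×(-133) + 690×(16) = 1.
Scale by 15/1 = 15: (p₀, q₀) = (-1995, 240).
General solution: p = -1995 + 690t, q = 240 - 83t for integer t.
p ≥ 0: smallest is -1995 mod 690 = 75 (at t = 3), with q = -9.

75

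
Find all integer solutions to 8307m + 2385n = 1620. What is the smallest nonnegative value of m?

225

gcd(8307, 2385):
  8307 = 3·2385 + 1152
  2385 = 2·1152 + 81
  1152 = 14·81 + 18
  81 = 4·18 + 9
  18 = 2·9
so gcd(8307, 2385) = 9.
9 divides 1620, so solutions exist.
Back-substitute for Bézout coefficients:
  9 = 81 - 4·18
  ... = 8307·(-118) + 2385·(411)
Scale by 1620/9 = 180: (m₀, n₀) = (-21240, 73980).
General solution: m = -21240 + 265t, n = 73980 - 923t for integer t.
m ≥ 0: smallest is -21240 mod 265 = 225 (at t = 81), with n = -783.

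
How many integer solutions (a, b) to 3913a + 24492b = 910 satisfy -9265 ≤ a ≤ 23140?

gcd(24492, 3913) = 13  (24492 = 6×3913 + 1014, 3913 = 3×1014 + 871, 1014 = 1×871 + 143, 871 = 6×143 + 13, 143 = 11×13).
Back-substituting, 3913×(169) + 24492×(-27) = 13.
Scale by 70: particular solution (11830, -1890); reduce a mod 1884: (526, -84).
General solution: a = 526 + 1884t, b = -84 - 301t for integer t.
-9265 ≤ 526 + 1884t ≤ 23140 gives t ∈ [-5, 12], which is 18 values.

18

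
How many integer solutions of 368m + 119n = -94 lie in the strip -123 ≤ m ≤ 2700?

24

gcd(368, 119):
  368 = 3*119 + 11
  119 = 10*11 + 9
  11 = 1*9 + 2
  9 = 4*2 + 1
  2 = 2*1
so gcd(368, 119) = 1.
Back-substitute for Bézout coefficients:
  1 = 9 - 4*2
  ... = 368*(-54) + 119*(167)
Scale by -94: particular solution (5076, -15698); reduce m mod 119: (78, -242).
General solution: m = 78 + 119t, n = -242 - 368t for integer t.
-123 ≤ 78 + 119t ≤ 2700 gives t ∈ [-1, 22], which is 24 values.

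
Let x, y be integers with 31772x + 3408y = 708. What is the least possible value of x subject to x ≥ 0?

75

gcd(31772, 3408) = 4  (31772 = 9*3408 + 1100, 3408 = 3*1100 + 108, 1100 = 10*108 + 20, 108 = 5*20 + 8, 20 = 2*8 + 4, 8 = 2*4).
4 divides 708, so solutions exist.
Back-substituting, 31772*(347) + 3408*(-3235) = 4.
Scale by 708/4 = 177: (x₀, y₀) = (61419, -572595).
General solution: x = 61419 + 852t, y = -572595 - 7943t for integer t.
x ≥ 0: smallest is 61419 mod 852 = 75 (at t = -72), with y = -699.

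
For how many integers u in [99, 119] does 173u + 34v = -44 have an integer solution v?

1

gcd(173, 34):
  173 = 5*34 + 3
  34 = 11*3 + 1
  3 = 3*1
so gcd(173, 34) = 1.
Back-substitute for Bézout coefficients:
  1 = 34 - 11*3
  ... = 173*(-11) + 34*(56)
Scale by -44: particular solution (484, -2464); reduce u mod 34: (8, -42).
General solution: u = 8 + 34t, v = -42 - 173t for integer t.
99 ≤ 8 + 34t ≤ 119 gives t ∈ [3, 3], which is 1 value.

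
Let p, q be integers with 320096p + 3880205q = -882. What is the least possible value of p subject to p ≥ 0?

454163

gcd(3880205, 320096):
  3880205 = 12×320096 + 39053
  320096 = 8×39053 + 7672
  39053 = 5×7672 + 693
  7672 = 11×693 + 49
  693 = 14×49 + 7
  49 = 7×7
so gcd(3880205, 320096) = 7.
7 divides -882, so solutions exist.
Back-substitute for Bézout coefficients:
  7 = 693 - 14×49
  ... = 320096×(-78393) + 3880205×(6467)
Scale by -882/7 = -126: (p₀, q₀) = (9877518, -814842).
General solution: p = 9877518 + 554315t, q = -814842 - 45728t for integer t.
p ≥ 0: smallest is 9877518 mod 554315 = 454163 (at t = -17), with q = -37466.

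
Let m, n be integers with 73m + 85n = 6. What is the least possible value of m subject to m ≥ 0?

42

gcd(85, 73):
  85 = 1·73 + 12
  73 = 6·12 + 1
  12 = 12·1
so gcd(85, 73) = 1.
1 divides 6, so solutions exist.
Back-substitute for Bézout coefficients:
  1 = 73 - 6·12
  ... = 73·(7) + 85·(-6)
Scale by 6/1 = 6: (m₀, n₀) = (42, -36).
General solution: m = 42 + 85t, n = -36 - 73t for integer t.
m ≥ 0: smallest is 42 mod 85 = 42 (at t = 0), with n = -36.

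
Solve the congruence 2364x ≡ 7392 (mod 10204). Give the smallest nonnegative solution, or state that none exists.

gcd(10204, 2364) = 4.
4 divides 7392, so solutions exist.
By Bézout, 2364×(-1105) + 10204×(256) = 4.
So 2364×(-1105) ≡ 4 (mod 10204); multiply by 1848: x ≡ -2042040 (mod 2551).
Smallest nonnegative: x = -2042040 mod 2551 = 1311.

1311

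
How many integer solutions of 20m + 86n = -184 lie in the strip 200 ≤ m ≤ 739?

gcd(86, 20) = 2  (86 = 4*20 + 6, 20 = 3*6 + 2, 6 = 3*2).
Back-substituting, 20*(13) + 86*(-3) = 2.
Scale by -92: particular solution (-1196, 276); reduce m mod 43: (8, -4).
General solution: m = 8 + 43t, n = -4 - 10t for integer t.
200 ≤ 8 + 43t ≤ 739 gives t ∈ [5, 17], which is 13 values.

13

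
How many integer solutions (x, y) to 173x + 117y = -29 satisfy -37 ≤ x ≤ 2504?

gcd(173, 117) = 1  (173 = 1·117 + 56, 117 = 2·56 + 5, 56 = 11·5 + 1, 5 = 5·1).
Back-substituting, 173·(23) + 117·(-34) = 1.
Scale by -29: particular solution (-667, 986); reduce x mod 117: (35, -52).
General solution: x = 35 + 117t, y = -52 - 173t for integer t.
-37 ≤ 35 + 117t ≤ 2504 gives t ∈ [0, 21], which is 22 values.

22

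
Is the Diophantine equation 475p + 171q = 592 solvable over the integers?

no

gcd(475, 171) = 19.
19 does not divide 592 (remainder 3), so no integer solutions.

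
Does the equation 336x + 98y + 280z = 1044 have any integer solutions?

gcd(336, 98) = 14.
gcd(14, 280) = 14.
14 does not divide 1044 (remainder 8), so no integer solutions.

no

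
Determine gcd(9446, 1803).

1

gcd(9446, 1803):
  9446 = 5·1803 + 431
  1803 = 4·431 + 79
  431 = 5·79 + 36
  79 = 2·36 + 7
  36 = 5·7 + 1
  7 = 7·1
so gcd(9446, 1803) = 1.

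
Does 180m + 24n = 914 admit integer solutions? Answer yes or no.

gcd(180, 24) = 12  (180 = 7·24 + 12, 24 = 2·12).
12 does not divide 914 (remainder 2), so no integer solutions.

no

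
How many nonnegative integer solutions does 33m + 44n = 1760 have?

14

gcd(44, 33):
  44 = 1×33 + 11
  33 = 3×11
so gcd(44, 33) = 11.
Back-substitute for Bézout coefficients:
  11 = 44 - 1×33
  ... = 33×(-1) + 44×(1)
Scale by 160: one solution is (-160, 160). Reduce m mod 4: (0, 40).
General: m = 0 + 4t, n = 40 - 3t.
m ≥ 0 ⇒ t ≥ 0; n ≥ 0 ⇒ t ≤ 13. So t ∈ [0, 13]: 14 solutions.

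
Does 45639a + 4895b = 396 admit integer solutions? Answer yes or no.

gcd(45639, 4895) = 11  (45639 = 9×4895 + 1584, 4895 = 3×1584 + 143, 1584 = 11×143 + 11, 143 = 13×11).
11 divides 396, so integer solutions exist.

yes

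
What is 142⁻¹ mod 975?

gcd(975, 142) = 1.
By Bézout, 142×(103) + 975×(-15) = 1.
So 142×103 ≡ 1 (mod 975), and 103 mod 975 = 103.

103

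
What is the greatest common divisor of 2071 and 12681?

1

gcd(12681, 2071) = 1  (12681 = 6*2071 + 255, 2071 = 8*255 + 31, 255 = 8*31 + 7, 31 = 4*7 + 3, 7 = 2*3 + 1, 3 = 3*1).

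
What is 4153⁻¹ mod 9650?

7417

gcd(9650, 4153) = 1.
By Bézout, 4153×(-2233) + 9650×(961) = 1.
So 4153×-2233 ≡ 1 (mod 9650), and -2233 mod 9650 = 7417.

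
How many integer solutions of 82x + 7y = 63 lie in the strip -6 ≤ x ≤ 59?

gcd(82, 7):
  82 = 11×7 + 5
  7 = 1×5 + 2
  5 = 2×2 + 1
  2 = 2×1
so gcd(82, 7) = 1.
Back-substitute for Bézout coefficients:
  1 = 5 - 2×2
  ... = 82×(3) + 7×(-35)
Scale by 63: particular solution (189, -2205); reduce x mod 7: (0, 9).
General solution: x = 0 + 7t, y = 9 - 82t for integer t.
-6 ≤ 0 + 7t ≤ 59 gives t ∈ [0, 8], which is 9 values.

9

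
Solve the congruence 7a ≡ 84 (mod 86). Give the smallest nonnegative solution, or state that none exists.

gcd(86, 7) = 1.
1 divides 84, so solutions exist.
By Bézout, 7×(37) + 86×(-3) = 1.
So 7×(37) ≡ 1 (mod 86); multiply by 84: a ≡ 3108 (mod 86).
Smallest nonnegative: a = 3108 mod 86 = 12.

12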